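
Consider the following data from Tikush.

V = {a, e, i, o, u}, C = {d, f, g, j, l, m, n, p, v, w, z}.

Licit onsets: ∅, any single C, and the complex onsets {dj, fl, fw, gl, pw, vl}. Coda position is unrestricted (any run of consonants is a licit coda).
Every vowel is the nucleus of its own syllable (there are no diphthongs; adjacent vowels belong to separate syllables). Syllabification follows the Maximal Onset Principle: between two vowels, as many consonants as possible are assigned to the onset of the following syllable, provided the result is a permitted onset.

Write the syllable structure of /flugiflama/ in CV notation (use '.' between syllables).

Nuclei (vowels): u, i, a, a → 4 syllables.
Between /u/ (V1) and /i/ (V2): just /g/ — single C goes to the following onset.
Between /i/ (V2) and /a/ (V3): /fl/ is a licit onset in full, so it all attaches to the next syllable.
Between /a/ (V3) and /a/ (V4): /m/ → onset of the next syllable (single consonants are always licit onsets).
Putting it together: flu.gi.fla.ma.
Mapping each syllable to C/V: /flu/ → CCV, /gi/ → CV, /fla/ → CCV, /ma/ → CV.

CCV.CV.CCV.CV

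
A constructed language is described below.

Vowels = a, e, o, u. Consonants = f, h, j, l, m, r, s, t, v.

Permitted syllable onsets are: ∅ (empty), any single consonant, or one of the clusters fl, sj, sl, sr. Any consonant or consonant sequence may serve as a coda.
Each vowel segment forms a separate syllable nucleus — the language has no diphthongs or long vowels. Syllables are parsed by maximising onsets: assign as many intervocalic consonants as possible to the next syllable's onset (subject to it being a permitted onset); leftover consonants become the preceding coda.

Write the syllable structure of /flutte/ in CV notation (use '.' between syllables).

CCVC.CV

Vowels present: u, e; each is a nucleus, giving 2 syllables.
Between /u/ (V1) and /e/ (V2): /tt/; trying suffixes from longest down, /t/ is the first permitted one, so coda /t/ | onset /t/.
So the parse is flut.te.
Mapping each syllable to C/V: /flut/ → CCVC, /te/ → CV.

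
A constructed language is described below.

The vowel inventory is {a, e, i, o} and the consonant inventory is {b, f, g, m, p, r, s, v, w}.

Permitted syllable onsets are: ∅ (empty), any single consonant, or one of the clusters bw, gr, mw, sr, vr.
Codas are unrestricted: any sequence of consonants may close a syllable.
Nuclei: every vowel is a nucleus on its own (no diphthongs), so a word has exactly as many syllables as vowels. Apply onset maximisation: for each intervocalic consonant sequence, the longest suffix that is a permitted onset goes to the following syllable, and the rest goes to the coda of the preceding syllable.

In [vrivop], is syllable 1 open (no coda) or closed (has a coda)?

The vowels are i, o — 2 nuclei, so 2 syllables.
Between /i/ (V1) and /o/ (V2): just /v/ — single C goes to the following onset.
Syllabification: vri.vop.
Syllable 1 is /vri/; it ends in its nucleus with no coda, so it is open.

open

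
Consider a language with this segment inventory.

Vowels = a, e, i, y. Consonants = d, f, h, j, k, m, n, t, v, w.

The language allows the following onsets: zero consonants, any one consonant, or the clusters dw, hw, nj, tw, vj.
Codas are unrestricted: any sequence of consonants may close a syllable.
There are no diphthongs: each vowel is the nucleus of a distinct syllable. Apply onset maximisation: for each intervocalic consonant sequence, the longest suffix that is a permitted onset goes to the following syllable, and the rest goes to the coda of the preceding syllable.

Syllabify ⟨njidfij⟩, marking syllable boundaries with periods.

njid.fij

Nuclei (vowels): i, i → 2 syllables.
V1 /i/ – V2 /i/: /df/ splits as /d/ + /f/ (/f/ is the longest suffix that is a licit onset).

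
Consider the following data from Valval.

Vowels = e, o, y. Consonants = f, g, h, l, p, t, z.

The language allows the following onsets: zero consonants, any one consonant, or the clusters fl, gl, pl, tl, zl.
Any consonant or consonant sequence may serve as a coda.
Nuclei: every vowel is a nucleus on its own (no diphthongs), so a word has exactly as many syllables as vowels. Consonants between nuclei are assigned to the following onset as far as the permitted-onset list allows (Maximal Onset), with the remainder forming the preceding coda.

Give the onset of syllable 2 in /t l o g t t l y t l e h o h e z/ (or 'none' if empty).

Nuclei (vowels): o, y, e, o, e → 5 syllables.
V1 /o/ – V2 /y/: /gttl/ splits as /gt/ + /tl/ (/tl/ is the longest suffix that is a licit onset).
V2 /y/ – V3 /e/: /tl/ — entire cluster is a permitted onset → onset /tl/, coda ∅.
V3 /e/ – V4 /o/: just /h/ — single C goes to the following onset.
V4 /o/ – V5 /e/: /h/ is a single consonant, so it becomes the next onset.
Result: tlogt.tly.tle.ho.hez.
Syllable 2 is /tly/: onset /tl/, nucleus /y/, coda ∅.

tl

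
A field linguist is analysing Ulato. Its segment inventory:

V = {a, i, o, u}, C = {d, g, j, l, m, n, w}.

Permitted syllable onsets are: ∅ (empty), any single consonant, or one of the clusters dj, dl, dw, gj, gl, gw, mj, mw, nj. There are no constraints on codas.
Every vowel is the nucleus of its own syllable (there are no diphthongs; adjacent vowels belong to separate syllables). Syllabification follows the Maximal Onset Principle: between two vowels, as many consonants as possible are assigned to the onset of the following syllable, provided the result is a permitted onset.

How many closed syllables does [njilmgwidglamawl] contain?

3

Vowels present: i, i, a, a; each is a nucleus, giving 4 syllables.
Between /i/ (V1) and /i/ (V2): /lmgw/ — longest licit onset from the right is /gw/, leaving /lm/ as coda.
Between /i/ (V2) and /a/ (V3): cluster /dgl/ — the longest permitted-onset suffix is /gl/; onset = /gl/, preceding coda = /d/.
Between /a/ (V3) and /a/ (V4): just /m/ — single C goes to the following onset.
Result: njilm.gwid.gla.mawl.
Classifying each syllable: /njilm/ (closed), /gwid/ (closed), /gla/ (open), /mawl/ (closed).
Closed syllables: 3.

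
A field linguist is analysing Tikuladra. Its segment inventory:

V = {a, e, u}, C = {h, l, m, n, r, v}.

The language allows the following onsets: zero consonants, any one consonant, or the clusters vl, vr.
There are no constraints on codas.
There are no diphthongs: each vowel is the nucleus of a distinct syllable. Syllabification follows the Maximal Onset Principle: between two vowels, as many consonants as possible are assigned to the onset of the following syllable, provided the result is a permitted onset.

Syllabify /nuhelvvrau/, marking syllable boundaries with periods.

nu.helv.vra.u

Vowels present: u, e, a, u; each is a nucleus, giving 4 syllables.
V1 /u/ – V2 /e/: /h/ is a single consonant, so it becomes the next onset.
V2 /e/ – V3 /a/: /lvvr/ splits as /lv/ + /vr/ (/vr/ is the longest suffix that is a licit onset).
V3 /a/ – V4 /u/: nothing intervenes; syllable break is V.V.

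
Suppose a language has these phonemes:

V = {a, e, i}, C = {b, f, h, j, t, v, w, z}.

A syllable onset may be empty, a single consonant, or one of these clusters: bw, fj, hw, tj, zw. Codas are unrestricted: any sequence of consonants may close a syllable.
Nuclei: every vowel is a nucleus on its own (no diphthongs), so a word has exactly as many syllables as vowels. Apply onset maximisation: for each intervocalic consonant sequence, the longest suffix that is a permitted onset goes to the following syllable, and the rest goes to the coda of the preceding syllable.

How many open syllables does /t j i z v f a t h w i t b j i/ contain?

1

The vowels are i, a, i, i — 4 nuclei, so 4 syllables.
/i…a/ gap (V1→V2): cluster /zvf/ — the longest permitted-onset suffix is /f/; onset = /f/, preceding coda = /zv/.
/a…i/ gap (V2→V3): /thw/ — longest licit onset from the right is /hw/, leaving /t/ as coda.
/i…i/ gap (V3→V4): /tbj/ — longest licit onset from the right is /j/, leaving /tb/ as coda.
So the parse is tjizv.fat.hwitb.ji.
Classifying each syllable: /tjizv/ (closed), /fat/ (closed), /hwitb/ (closed), /ji/ (open).
Open syllables: 1.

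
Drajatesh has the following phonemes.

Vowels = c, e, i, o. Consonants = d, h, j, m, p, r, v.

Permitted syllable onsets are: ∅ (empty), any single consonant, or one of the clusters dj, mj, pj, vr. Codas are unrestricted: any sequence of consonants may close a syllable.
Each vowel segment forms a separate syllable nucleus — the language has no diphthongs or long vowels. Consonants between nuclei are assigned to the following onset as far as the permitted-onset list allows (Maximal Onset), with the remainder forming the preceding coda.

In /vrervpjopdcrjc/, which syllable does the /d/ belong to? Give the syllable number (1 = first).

3

The vowels are e, o, c, c — 4 nuclei, so 4 syllables.
V1 /e/ – V2 /o/: cluster /rvpj/ — the longest permitted-onset suffix is /pj/; onset = /pj/, preceding coda = /rv/.
V2 /o/ – V3 /c/: /pd/ — longest licit onset from the right is /d/, leaving /p/ as coda.
V3 /c/ – V4 /c/: /rj/ — longest licit onset from the right is /j/, leaving /r/ as coda.
Result: vrerv.pjop.dcr.jc.
The /d/ is in the onset of syllable 3 (/dcr/).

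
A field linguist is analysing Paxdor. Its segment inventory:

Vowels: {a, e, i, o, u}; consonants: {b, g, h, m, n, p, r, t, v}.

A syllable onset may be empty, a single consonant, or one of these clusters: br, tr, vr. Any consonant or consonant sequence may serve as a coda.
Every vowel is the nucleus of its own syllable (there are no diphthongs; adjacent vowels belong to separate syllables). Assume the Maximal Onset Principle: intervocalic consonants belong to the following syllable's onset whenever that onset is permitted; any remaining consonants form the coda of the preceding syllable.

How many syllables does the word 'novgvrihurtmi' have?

4

Vowels present: o, i, u, i; each is a nucleus, giving 4 syllables.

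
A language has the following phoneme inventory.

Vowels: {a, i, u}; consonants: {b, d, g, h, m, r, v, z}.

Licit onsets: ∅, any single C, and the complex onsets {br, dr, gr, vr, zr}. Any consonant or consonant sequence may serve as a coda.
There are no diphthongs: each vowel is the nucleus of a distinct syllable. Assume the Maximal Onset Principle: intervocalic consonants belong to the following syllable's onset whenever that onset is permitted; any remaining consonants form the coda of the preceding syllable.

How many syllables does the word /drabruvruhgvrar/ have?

4

Vowels present: a, u, u, a; each is a nucleus, giving 4 syllables.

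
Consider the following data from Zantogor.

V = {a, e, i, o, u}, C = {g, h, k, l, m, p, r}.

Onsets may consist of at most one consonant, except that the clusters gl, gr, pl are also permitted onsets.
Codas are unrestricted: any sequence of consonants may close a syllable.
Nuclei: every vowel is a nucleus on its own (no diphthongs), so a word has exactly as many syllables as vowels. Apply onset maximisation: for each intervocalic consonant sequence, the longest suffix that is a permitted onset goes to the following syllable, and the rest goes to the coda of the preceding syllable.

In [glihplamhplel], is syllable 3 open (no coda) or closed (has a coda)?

Nuclei (vowels): i, a, e → 3 syllables.
Between /i/ (V1) and /a/ (V2): cluster /hpl/ — the longest permitted-onset suffix is /pl/; onset = /pl/, preceding coda = /h/.
Between /a/ (V2) and /e/ (V3): /mhpl/ — longest licit onset from the right is /pl/, leaving /mh/ as coda.
So the parse is glih.plamh.plel.
Syllable 3 is /plel/ with coda /l/, so it is closed.

closed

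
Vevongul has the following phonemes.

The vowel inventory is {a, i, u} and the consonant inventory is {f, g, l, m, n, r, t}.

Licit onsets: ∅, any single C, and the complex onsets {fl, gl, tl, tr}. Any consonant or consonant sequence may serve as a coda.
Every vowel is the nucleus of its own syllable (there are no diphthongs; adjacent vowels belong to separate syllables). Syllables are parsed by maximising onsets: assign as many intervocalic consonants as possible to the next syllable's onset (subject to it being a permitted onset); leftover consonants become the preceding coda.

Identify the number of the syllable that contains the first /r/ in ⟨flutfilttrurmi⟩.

3

Nuclei (vowels): u, i, u, i → 4 syllables.
Between /u/ (V1) and /i/ (V2): cluster /tf/ — the longest permitted-onset suffix is /f/; onset = /f/, preceding coda = /t/.
Between /i/ (V2) and /u/ (V3): /lttr/ splits as /lt/ + /tr/ (/tr/ is the longest suffix that is a licit onset).
Between /u/ (V3) and /i/ (V4): /rm/ splits as /r/ + /m/ (/m/ is the longest suffix that is a licit onset).
So the parse is flut.filt.trur.mi.
The first /r/ is in the onset of syllable 3 (/trur/).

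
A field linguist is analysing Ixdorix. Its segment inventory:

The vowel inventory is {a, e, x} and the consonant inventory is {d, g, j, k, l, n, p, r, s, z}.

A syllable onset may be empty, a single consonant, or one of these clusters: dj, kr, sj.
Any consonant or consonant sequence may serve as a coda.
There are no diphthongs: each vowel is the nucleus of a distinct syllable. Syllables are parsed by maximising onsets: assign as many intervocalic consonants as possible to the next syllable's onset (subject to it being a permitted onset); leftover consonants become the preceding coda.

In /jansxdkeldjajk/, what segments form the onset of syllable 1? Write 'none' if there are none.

Vowels present: a, x, e, a; each is a nucleus, giving 4 syllables.
σ1/σ2 boundary: /ns/ splits as /n/ + /s/ (/s/ is the longest suffix that is a licit onset).
σ2/σ3 boundary: /dk/ — longest licit onset from the right is /k/, leaving /d/ as coda.
σ3/σ4 boundary: /ldj/; trying suffixes from longest down, /dj/ is the first permitted one, so coda /l/ | onset /dj/.
Syllabification: jan.sxd.kel.djajk.
Syllable 1 is /jan/: onset /j/, nucleus /a/, coda /n/.

j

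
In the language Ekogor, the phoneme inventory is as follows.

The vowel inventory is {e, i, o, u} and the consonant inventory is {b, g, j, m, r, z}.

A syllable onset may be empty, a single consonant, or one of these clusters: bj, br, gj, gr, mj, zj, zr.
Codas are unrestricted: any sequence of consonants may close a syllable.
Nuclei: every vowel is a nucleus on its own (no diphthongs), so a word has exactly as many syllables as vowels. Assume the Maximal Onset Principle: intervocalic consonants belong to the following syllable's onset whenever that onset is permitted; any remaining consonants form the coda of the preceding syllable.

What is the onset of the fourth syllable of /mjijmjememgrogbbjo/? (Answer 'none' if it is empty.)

gr

The vowels are i, e, e, o, o — 5 nuclei, so 5 syllables.
σ1/σ2 boundary: /jmj/ splits as /j/ + /mj/ (/mj/ is the longest suffix that is a licit onset).
σ2/σ3 boundary: /m/ is a single consonant, so it becomes the next onset.
σ3/σ4 boundary: cluster /mgr/ — the longest permitted-onset suffix is /gr/; onset = /gr/, preceding coda = /m/.
σ4/σ5 boundary: cluster /gbbj/ — the longest permitted-onset suffix is /bj/; onset = /bj/, preceding coda = /gb/.
Syllabification: mjij.mje.mem.grogb.bjo.
Syllable 4 is /grogb/: onset /gr/, nucleus /o/, coda /gb/.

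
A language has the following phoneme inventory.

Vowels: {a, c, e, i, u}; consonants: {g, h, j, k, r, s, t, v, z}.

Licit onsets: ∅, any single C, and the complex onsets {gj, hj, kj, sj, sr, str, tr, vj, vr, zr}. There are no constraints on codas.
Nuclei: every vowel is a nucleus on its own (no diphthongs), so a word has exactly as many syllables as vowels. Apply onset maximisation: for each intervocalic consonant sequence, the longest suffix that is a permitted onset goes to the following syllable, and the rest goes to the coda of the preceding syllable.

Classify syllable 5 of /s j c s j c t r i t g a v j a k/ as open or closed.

Nuclei (vowels): c, c, i, a, a → 5 syllables.
Between /c/ (V1) and /c/ (V2): cluster /sj/ — /sj/ is itself a permitted onset, so the whole cluster goes right; preceding coda = ∅.
Between /c/ (V2) and /i/ (V3): /tr/ — entire cluster is a permitted onset → onset /tr/, coda ∅.
Between /i/ (V3) and /a/ (V4): /tg/; trying suffixes from longest down, /g/ is the first permitted one, so coda /t/ | onset /g/.
Between /a/ (V4) and /a/ (V5): /vj/ — entire cluster is a permitted onset → onset /vj/, coda ∅.
Putting it together: sjc.sjc.trit.ga.vjak.
Syllable 5 is /vjak/ with coda /k/, so it is closed.

closed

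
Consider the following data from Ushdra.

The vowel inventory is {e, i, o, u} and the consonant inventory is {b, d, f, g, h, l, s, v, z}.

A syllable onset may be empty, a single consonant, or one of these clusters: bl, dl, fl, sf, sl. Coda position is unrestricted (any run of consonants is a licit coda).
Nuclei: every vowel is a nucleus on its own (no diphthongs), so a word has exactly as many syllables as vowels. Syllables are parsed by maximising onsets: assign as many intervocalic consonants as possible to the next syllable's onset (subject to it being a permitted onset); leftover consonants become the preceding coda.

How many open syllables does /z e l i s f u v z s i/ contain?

Vowels present: e, i, u, i; each is a nucleus, giving 4 syllables.
V1 /e/ – V2 /i/: /l/ → onset of the next syllable (single consonants are always licit onsets).
V2 /i/ – V3 /u/: cluster /sf/ — /sf/ is itself a permitted onset, so the whole cluster goes right; preceding coda = ∅.
V3 /u/ – V4 /i/: /vzs/; trying suffixes from longest down, /s/ is the first permitted one, so coda /vz/ | onset /s/.
Syllabification: ze.li.sfuvz.si.
Classifying each syllable: /ze/ (open), /li/ (open), /sfuvz/ (closed), /si/ (open).
Open syllables: 3.

3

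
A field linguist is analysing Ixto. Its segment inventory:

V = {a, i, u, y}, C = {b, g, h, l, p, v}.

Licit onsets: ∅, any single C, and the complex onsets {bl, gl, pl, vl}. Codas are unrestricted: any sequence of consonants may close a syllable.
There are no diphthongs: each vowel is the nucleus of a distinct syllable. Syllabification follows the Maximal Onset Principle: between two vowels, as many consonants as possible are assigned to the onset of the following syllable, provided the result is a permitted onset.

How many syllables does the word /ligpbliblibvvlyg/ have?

The vowels are i, i, i, y — 4 nuclei, so 4 syllables.

4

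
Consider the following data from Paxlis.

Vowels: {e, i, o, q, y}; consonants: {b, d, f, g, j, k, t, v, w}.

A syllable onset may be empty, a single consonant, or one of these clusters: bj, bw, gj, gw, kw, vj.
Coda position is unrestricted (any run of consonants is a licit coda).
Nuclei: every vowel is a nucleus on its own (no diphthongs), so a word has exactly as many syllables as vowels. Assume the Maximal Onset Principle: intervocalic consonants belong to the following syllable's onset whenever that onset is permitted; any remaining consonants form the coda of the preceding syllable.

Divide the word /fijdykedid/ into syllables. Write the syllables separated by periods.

The vowels are i, y, e, i — 4 nuclei, so 4 syllables.
σ1/σ2 boundary: cluster /jd/ — the longest permitted-onset suffix is /d/; onset = /d/, preceding coda = /j/.
σ2/σ3 boundary: just /k/ — single C goes to the following onset.
σ3/σ4 boundary: /d/ → onset of the next syllable (single consonants are always licit onsets).

fij.dy.ke.did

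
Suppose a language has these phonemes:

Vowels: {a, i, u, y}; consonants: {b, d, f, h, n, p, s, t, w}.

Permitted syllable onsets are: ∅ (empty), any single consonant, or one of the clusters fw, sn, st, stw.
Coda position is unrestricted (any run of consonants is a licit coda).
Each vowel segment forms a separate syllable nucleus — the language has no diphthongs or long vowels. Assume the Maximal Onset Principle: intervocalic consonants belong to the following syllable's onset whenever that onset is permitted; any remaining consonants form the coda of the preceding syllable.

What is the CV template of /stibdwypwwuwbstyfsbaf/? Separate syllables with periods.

The vowels are i, y, u, y, a — 5 nuclei, so 5 syllables.
σ1/σ2 boundary: /bdw/; trying suffixes from longest down, /w/ is the first permitted one, so coda /bd/ | onset /w/.
σ2/σ3 boundary: /pww/ splits as /pw/ + /w/ (/w/ is the longest suffix that is a licit onset).
σ3/σ4 boundary: /wbst/ splits as /wb/ + /st/ (/st/ is the longest suffix that is a licit onset).
σ4/σ5 boundary: /fsb/; trying suffixes from longest down, /b/ is the first permitted one, so coda /fs/ | onset /b/.
So the parse is stibd.wypw.wuwb.styfs.baf.
Mapping each syllable to C/V: /stibd/ → CCVCC, /wypw/ → CVCC, /wuwb/ → CVCC, /styfs/ → CCVCC, /baf/ → CVC.

CCVCC.CVCC.CVCC.CCVCC.CVC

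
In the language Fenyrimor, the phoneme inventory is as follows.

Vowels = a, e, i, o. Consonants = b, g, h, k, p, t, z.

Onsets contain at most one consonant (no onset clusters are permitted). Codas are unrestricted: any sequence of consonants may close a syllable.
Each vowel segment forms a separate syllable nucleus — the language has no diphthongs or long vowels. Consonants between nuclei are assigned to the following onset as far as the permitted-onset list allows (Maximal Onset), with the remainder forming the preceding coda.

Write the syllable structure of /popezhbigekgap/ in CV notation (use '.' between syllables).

CV.CVCC.CV.CVC.CVC

Vowels present: o, e, i, e, a; each is a nucleus, giving 5 syllables.
Between /o/ (V1) and /e/ (V2): /p/ is a single consonant, so it becomes the next onset.
Between /e/ (V2) and /i/ (V3): cluster /zhb/ — the longest permitted-onset suffix is /b/; onset = /b/, preceding coda = /zh/.
Between /i/ (V3) and /e/ (V4): /g/ is a single consonant, so it becomes the next onset.
Between /e/ (V4) and /a/ (V5): /kg/ splits as /k/ + /g/ (/g/ is the longest suffix that is a licit onset).
Result: po.pezh.bi.gek.gap.
Mapping each syllable to C/V: /po/ → CV, /pezh/ → CVCC, /bi/ → CV, /gek/ → CVC, /gap/ → CVC.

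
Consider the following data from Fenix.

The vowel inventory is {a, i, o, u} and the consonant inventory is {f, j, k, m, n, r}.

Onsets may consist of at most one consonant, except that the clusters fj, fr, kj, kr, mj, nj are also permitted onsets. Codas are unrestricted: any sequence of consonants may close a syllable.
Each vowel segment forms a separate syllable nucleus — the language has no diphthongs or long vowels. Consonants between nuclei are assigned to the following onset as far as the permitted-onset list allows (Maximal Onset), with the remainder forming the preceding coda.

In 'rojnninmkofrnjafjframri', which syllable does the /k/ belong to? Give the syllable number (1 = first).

Vowels present: o, i, o, a, a, i; each is a nucleus, giving 6 syllables.
V1 /o/ – V2 /i/: /jnn/ splits as /jn/ + /n/ (/n/ is the longest suffix that is a licit onset).
V2 /i/ – V3 /o/: /nmk/ — longest licit onset from the right is /k/, leaving /nm/ as coda.
V3 /o/ – V4 /a/: /frnj/ splits as /fr/ + /nj/ (/nj/ is the longest suffix that is a licit onset).
V4 /a/ – V5 /a/: /fjfr/; trying suffixes from longest down, /fr/ is the first permitted one, so coda /fj/ | onset /fr/.
V5 /a/ – V6 /i/: /mr/; trying suffixes from longest down, /r/ is the first permitted one, so coda /m/ | onset /r/.
So the parse is rojn.ninm.kofr.njafj.fram.ri.
The /k/ is in the onset of syllable 3 (/kofr/).

3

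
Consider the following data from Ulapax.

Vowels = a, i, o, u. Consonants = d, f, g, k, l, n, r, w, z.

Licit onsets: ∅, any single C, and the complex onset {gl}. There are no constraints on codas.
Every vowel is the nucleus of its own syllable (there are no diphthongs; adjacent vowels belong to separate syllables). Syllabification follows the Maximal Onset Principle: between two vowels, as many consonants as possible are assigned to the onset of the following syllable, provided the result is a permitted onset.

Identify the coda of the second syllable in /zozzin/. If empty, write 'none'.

The vowels are o, i — 2 nuclei, so 2 syllables.
Between /o/ (V1) and /i/ (V2): /zz/ splits as /z/ + /z/ (/z/ is the longest suffix that is a licit onset).
Result: zoz.zin.
Syllable 2 is /zin/: onset /z/, nucleus /i/, coda /n/.

n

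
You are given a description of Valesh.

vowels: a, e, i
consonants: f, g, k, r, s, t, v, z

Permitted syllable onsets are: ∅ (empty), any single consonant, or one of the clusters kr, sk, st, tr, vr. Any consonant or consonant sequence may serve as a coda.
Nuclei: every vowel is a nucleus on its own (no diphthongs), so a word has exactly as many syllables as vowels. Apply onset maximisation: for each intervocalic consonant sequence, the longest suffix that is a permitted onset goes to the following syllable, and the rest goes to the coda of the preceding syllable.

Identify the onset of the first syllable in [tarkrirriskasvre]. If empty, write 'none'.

t

The vowels are a, i, i, a, e — 5 nuclei, so 5 syllables.
V1 /a/ – V2 /i/: cluster /rkr/ — the longest permitted-onset suffix is /kr/; onset = /kr/, preceding coda = /r/.
V2 /i/ – V3 /i/: cluster /rr/ — the longest permitted-onset suffix is /r/; onset = /r/, preceding coda = /r/.
V3 /i/ – V4 /a/: /sk/ — entire cluster is a permitted onset → onset /sk/, coda ∅.
V4 /a/ – V5 /e/: /svr/ — longest licit onset from the right is /vr/, leaving /s/ as coda.
Syllabification: tar.krir.ri.skas.vre.
Syllable 1 is /tar/: onset /t/, nucleus /a/, coda /r/.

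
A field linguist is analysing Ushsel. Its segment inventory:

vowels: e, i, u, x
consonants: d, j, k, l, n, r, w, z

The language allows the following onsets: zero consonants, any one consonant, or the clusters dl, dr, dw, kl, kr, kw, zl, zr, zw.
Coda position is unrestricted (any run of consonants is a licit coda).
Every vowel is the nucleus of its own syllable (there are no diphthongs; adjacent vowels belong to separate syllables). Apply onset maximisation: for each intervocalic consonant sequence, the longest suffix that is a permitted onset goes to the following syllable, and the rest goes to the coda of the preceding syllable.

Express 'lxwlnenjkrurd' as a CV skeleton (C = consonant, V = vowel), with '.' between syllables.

CVCC.CVCC.CCVCC

The vowels are x, e, u — 3 nuclei, so 3 syllables.
/x…e/ gap (V1→V2): /wln/; trying suffixes from longest down, /n/ is the first permitted one, so coda /wl/ | onset /n/.
/e…u/ gap (V2→V3): /njkr/ splits as /nj/ + /kr/ (/kr/ is the longest suffix that is a licit onset).
So the parse is lxwl.nenj.krurd.
Mapping each syllable to C/V: /lxwl/ → CVCC, /nenj/ → CVCC, /krurd/ → CCVCC.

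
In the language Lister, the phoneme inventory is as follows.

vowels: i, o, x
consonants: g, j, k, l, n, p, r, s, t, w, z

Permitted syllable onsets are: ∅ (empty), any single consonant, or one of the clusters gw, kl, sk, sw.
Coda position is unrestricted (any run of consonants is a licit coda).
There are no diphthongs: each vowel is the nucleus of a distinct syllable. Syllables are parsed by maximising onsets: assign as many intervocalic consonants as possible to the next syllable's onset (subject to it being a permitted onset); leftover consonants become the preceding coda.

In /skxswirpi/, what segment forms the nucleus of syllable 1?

The vowels are x, i, i — 3 nuclei, so 3 syllables.
The first nucleus (vowel 1 from the left) is /x/.

x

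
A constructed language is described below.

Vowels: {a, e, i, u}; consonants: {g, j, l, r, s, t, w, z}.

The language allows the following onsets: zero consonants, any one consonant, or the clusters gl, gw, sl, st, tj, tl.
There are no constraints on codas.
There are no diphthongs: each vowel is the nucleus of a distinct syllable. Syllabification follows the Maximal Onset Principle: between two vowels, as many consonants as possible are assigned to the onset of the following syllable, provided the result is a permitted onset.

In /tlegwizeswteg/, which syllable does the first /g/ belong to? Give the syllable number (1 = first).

2

Vowels present: e, i, e, e; each is a nucleus, giving 4 syllables.
V1 /e/ – V2 /i/: /gw/ — entire cluster is a permitted onset → onset /gw/, coda ∅.
V2 /i/ – V3 /e/: just /z/ — single C goes to the following onset.
V3 /e/ – V4 /e/: /swt/ splits as /sw/ + /t/ (/t/ is the longest suffix that is a licit onset).
Syllabification: tle.gwi.zesw.teg.
The first /g/ is in the onset of syllable 2 (/gwi/).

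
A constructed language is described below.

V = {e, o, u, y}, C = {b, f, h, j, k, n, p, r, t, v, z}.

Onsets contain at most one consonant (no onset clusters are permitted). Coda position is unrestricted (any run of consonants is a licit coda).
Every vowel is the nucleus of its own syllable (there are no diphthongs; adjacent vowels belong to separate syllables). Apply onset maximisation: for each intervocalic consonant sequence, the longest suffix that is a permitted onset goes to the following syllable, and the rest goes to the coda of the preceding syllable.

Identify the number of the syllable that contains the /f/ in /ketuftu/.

Vowels present: e, u, u; each is a nucleus, giving 3 syllables.
/e…u/ gap (V1→V2): just /t/ — single C goes to the following onset.
/u…u/ gap (V2→V3): /ft/ — longest licit onset from the right is /t/, leaving /f/ as coda.
So the parse is ke.tuf.tu.
The /f/ is in the coda of syllable 2 (/tuf/).

2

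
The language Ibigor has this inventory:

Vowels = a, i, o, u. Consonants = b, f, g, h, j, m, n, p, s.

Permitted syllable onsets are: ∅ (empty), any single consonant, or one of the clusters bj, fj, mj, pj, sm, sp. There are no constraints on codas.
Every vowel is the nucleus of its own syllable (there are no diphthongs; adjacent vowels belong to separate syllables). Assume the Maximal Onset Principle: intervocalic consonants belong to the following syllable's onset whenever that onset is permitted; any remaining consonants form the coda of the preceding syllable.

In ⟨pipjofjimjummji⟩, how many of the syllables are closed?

1

Vowels present: i, o, i, u, i; each is a nucleus, giving 5 syllables.
σ1/σ2 boundary: cluster /pj/ — /pj/ is itself a permitted onset, so the whole cluster goes right; preceding coda = ∅.
σ2/σ3 boundary: cluster /fj/ — /fj/ is itself a permitted onset, so the whole cluster goes right; preceding coda = ∅.
σ3/σ4 boundary: /mj/ — entire cluster is a permitted onset → onset /mj/, coda ∅.
σ4/σ5 boundary: /mmj/ splits as /m/ + /mj/ (/mj/ is the longest suffix that is a licit onset).
So the parse is pi.pjo.fji.mjum.mji.
Classifying each syllable: /pi/ (open), /pjo/ (open), /fji/ (open), /mjum/ (closed), /mji/ (open).
Closed syllables: 1.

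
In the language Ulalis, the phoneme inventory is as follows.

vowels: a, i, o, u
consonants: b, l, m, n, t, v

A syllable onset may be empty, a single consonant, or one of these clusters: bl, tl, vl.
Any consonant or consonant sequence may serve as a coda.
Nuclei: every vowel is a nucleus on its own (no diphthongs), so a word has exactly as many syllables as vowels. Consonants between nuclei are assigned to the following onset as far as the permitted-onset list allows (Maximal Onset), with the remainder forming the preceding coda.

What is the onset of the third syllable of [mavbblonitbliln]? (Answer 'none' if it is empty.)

n

Vowels present: a, o, i, i; each is a nucleus, giving 4 syllables.
σ1/σ2 boundary: /vbbl/ — longest licit onset from the right is /bl/, leaving /vb/ as coda.
σ2/σ3 boundary: /n/ → onset of the next syllable (single consonants are always licit onsets).
σ3/σ4 boundary: cluster /tbl/ — the longest permitted-onset suffix is /bl/; onset = /bl/, preceding coda = /t/.
Putting it together: mavb.blo.nit.bliln.
Syllable 3 is /nit/: onset /n/, nucleus /i/, coda /t/.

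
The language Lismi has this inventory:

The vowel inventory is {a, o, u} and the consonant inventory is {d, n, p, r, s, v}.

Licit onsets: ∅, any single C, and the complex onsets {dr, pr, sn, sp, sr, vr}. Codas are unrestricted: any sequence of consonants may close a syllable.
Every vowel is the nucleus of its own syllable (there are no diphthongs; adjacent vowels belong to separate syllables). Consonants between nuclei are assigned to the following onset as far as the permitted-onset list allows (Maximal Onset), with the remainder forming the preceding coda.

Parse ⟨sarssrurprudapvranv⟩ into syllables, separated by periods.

The vowels are a, u, u, a, a — 5 nuclei, so 5 syllables.
V1 /a/ – V2 /u/: /rssr/; trying suffixes from longest down, /sr/ is the first permitted one, so coda /rs/ | onset /sr/.
V2 /u/ – V3 /u/: cluster /rpr/ — the longest permitted-onset suffix is /pr/; onset = /pr/, preceding coda = /r/.
V3 /u/ – V4 /a/: just /d/ — single C goes to the following onset.
V4 /a/ – V5 /a/: cluster /pvr/ — the longest permitted-onset suffix is /vr/; onset = /vr/, preceding coda = /p/.

sars.srur.pru.dap.vranv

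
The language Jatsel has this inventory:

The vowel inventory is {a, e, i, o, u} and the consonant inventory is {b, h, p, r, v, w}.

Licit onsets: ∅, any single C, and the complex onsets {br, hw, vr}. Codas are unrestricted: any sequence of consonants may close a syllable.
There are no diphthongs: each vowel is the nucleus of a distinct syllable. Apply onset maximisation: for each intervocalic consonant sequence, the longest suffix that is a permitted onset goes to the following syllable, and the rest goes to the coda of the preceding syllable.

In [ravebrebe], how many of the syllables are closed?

Vowels present: a, e, e, e; each is a nucleus, giving 4 syllables.
V1 /a/ – V2 /e/: just /v/ — single C goes to the following onset.
V2 /e/ – V3 /e/: /br/ is a licit onset in full, so it all attaches to the next syllable.
V3 /e/ – V4 /e/: /b/ is a single consonant, so it becomes the next onset.
Putting it together: ra.ve.bre.be.
Classifying each syllable: /ra/ (open), /ve/ (open), /bre/ (open), /be/ (open).
Closed syllables: 0.

0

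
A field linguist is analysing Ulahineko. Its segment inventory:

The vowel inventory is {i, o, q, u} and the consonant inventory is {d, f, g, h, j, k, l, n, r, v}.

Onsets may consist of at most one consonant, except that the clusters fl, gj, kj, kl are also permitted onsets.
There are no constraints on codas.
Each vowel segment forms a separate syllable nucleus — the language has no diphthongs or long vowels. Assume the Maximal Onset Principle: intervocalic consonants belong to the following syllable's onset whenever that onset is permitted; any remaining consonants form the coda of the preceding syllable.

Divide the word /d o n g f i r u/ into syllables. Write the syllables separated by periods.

dong.fi.ru

Vowels present: o, i, u; each is a nucleus, giving 3 syllables.
σ1/σ2 boundary: /ngf/ splits as /ng/ + /f/ (/f/ is the longest suffix that is a licit onset).
σ2/σ3 boundary: just /r/ — single C goes to the following onset.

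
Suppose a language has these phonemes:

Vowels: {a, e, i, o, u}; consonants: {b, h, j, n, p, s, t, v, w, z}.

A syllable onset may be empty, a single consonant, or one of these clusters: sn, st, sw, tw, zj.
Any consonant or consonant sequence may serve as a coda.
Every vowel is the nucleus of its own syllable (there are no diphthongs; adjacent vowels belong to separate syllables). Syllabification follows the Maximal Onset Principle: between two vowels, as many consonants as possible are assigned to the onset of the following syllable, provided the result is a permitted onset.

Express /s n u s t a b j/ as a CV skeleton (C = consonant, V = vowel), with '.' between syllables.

The vowels are u, a — 2 nuclei, so 2 syllables.
/u…a/ gap (V1→V2): /st/ is a licit onset in full, so it all attaches to the next syllable.
Putting it together: snu.stabj.
Mapping each syllable to C/V: /snu/ → CCV, /stabj/ → CCVCC.

CCV.CCVCC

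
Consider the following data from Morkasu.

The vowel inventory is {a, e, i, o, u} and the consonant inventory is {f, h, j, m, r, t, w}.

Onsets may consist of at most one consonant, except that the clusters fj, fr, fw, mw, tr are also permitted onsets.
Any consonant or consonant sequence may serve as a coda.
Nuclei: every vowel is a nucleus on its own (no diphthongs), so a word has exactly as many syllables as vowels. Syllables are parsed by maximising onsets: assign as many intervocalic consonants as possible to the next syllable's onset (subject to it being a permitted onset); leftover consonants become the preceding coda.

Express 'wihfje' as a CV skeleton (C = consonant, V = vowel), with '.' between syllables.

CVC.CCV

Nuclei (vowels): i, e → 2 syllables.
/i…e/ gap (V1→V2): /hfj/ — longest licit onset from the right is /fj/, leaving /h/ as coda.
Putting it together: wih.fje.
Mapping each syllable to C/V: /wih/ → CVC, /fje/ → CCV.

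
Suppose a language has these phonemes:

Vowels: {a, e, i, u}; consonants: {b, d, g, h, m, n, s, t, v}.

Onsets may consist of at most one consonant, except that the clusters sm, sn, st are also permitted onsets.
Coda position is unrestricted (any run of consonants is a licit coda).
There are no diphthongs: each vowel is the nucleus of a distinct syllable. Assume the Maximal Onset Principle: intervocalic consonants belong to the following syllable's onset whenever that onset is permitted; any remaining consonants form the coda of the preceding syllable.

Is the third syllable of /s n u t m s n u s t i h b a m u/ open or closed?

Vowels present: u, u, i, a, u; each is a nucleus, giving 5 syllables.
Between /u/ (V1) and /u/ (V2): cluster /tmsn/ — the longest permitted-onset suffix is /sn/; onset = /sn/, preceding coda = /tm/.
Between /u/ (V2) and /i/ (V3): cluster /st/ — /st/ is itself a permitted onset, so the whole cluster goes right; preceding coda = ∅.
Between /i/ (V3) and /a/ (V4): /hb/; trying suffixes from longest down, /b/ is the first permitted one, so coda /h/ | onset /b/.
Between /a/ (V4) and /u/ (V5): /m/ → onset of the next syllable (single consonants are always licit onsets).
Putting it together: snutm.snu.stih.ba.mu.
Syllable 3 is /stih/ with coda /h/, so it is closed.

closed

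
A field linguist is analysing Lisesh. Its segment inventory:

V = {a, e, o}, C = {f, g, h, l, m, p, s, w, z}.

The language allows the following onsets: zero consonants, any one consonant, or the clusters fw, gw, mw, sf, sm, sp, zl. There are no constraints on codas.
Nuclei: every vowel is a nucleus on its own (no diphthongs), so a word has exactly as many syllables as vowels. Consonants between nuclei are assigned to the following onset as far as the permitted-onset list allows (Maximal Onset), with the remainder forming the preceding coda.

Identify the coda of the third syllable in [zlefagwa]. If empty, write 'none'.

none

Nuclei (vowels): e, a, a → 3 syllables.
V1 /e/ – V2 /a/: /f/ is a single consonant, so it becomes the next onset.
V2 /a/ – V3 /a/: cluster /gw/ — /gw/ is itself a permitted onset, so the whole cluster goes right; preceding coda = ∅.
Syllabification: zle.fa.gwa.
Syllable 3 is /gwa/: onset /gw/, nucleus /a/, coda ∅.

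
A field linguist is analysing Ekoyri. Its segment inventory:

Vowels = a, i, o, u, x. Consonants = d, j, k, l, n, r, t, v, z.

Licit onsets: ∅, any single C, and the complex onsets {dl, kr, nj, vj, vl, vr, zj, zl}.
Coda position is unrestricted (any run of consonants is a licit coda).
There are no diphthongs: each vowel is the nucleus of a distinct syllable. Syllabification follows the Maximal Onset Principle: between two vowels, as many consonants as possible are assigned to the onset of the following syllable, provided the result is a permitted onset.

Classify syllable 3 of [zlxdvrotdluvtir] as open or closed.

closed

The vowels are x, o, u, i — 4 nuclei, so 4 syllables.
V1 /x/ – V2 /o/: /dvr/ — longest licit onset from the right is /vr/, leaving /d/ as coda.
V2 /o/ – V3 /u/: cluster /tdl/ — the longest permitted-onset suffix is /dl/; onset = /dl/, preceding coda = /t/.
V3 /u/ – V4 /i/: /vt/ — longest licit onset from the right is /t/, leaving /v/ as coda.
Syllabification: zlxd.vrot.dluv.tir.
Syllable 3 is /dluv/ with coda /v/, so it is closed.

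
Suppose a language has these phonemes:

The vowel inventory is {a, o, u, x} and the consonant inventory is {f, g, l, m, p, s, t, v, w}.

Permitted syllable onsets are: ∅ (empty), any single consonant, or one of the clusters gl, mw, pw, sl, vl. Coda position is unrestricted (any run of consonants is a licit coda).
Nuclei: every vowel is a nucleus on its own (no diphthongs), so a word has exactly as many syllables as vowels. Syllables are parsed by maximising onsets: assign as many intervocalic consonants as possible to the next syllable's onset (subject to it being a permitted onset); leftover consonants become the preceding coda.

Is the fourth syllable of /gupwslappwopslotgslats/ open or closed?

closed

Nuclei (vowels): u, a, o, o, a → 5 syllables.
Between /u/ (V1) and /a/ (V2): /pwsl/ splits as /pw/ + /sl/ (/sl/ is the longest suffix that is a licit onset).
Between /a/ (V2) and /o/ (V3): /ppw/; trying suffixes from longest down, /pw/ is the first permitted one, so coda /p/ | onset /pw/.
Between /o/ (V3) and /o/ (V4): /psl/; trying suffixes from longest down, /sl/ is the first permitted one, so coda /p/ | onset /sl/.
Between /o/ (V4) and /a/ (V5): /tgsl/ splits as /tg/ + /sl/ (/sl/ is the longest suffix that is a licit onset).
Result: gupw.slap.pwop.slotg.slats.
Syllable 4 is /slotg/ with coda /tg/, so it is closed.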